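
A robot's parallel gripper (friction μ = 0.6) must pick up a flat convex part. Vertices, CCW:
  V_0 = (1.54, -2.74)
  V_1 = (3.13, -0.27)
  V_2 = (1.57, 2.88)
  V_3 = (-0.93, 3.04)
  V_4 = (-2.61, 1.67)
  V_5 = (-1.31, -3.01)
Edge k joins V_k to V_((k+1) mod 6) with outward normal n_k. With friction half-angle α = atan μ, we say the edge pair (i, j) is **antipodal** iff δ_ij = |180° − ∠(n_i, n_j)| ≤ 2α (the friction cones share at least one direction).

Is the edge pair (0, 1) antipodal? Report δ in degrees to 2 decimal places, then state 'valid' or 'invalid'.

δ = 120.88°, invalid

α = atan 0.6 = 30.96°;  2α = 61.93°
edge 0: e_0 = (+1.59, +2.47);  n_0 = (+0.8408, -0.5413)
edge 1: e_1 = (-1.56, +3.15);  n_1 = (+0.8961, +0.4438)
∠(n_0, n_1) = 59.12°
δ = |180° − 59.12°| = 120.88°
120.88° > 2α = 61.93°  →  invalid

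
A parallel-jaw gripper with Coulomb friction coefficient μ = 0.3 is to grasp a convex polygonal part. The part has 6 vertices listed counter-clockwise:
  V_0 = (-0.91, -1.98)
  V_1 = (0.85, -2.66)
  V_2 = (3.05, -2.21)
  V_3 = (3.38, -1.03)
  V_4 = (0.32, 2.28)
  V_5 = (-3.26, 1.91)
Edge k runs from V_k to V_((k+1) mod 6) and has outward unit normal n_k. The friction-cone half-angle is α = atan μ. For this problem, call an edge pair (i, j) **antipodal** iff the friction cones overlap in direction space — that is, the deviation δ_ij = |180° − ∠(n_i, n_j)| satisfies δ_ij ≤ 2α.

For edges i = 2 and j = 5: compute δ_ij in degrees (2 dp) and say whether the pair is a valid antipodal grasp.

δ = 46.76°, invalid

α = atan 0.3 = 16.70°;  2α = 33.40°
edge 2: e_2 = (+0.33, +1.18);  n_2 = (+0.9630, -0.2693)
edge 5: e_5 = (+2.35, -3.89);  n_5 = (-0.8559, -0.5171)
∠(n_2, n_5) = 133.24°
δ = |180° − 133.24°| = 46.76°
46.76° > 2α = 33.40°  →  invalid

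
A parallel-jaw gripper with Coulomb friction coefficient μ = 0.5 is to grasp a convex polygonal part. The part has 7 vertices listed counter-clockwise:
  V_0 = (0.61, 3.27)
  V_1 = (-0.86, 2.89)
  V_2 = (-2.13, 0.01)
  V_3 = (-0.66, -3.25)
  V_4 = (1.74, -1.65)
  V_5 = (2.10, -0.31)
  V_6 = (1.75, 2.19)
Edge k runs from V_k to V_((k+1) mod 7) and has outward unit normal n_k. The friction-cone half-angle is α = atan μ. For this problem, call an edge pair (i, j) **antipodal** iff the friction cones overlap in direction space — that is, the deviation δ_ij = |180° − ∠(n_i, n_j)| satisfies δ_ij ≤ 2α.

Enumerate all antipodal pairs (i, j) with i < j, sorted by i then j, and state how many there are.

count = 7; pairs: (0,3), (1,3), (1,4), (1,5), (2,4), (2,5), (2,6)

α = atan 0.5 = 26.57°;  2α = 53.13°
n_0 = (-0.2503, +0.9682)
n_1 = (-0.9150, +0.4035)
n_2 = (-0.9116, -0.4111)
n_3 = (+0.5547, -0.8321)
n_4 = (+0.9658, -0.2595)
n_5 = (+0.9903, +0.1386)
n_6 = (+0.6877, +0.7260)
  (0,1): δ = 128.29°  ·
  (0,2): δ = 80.22°  ·
  (0,3): δ = 19.20°  ✓
  (0,4): δ = 60.47°  ·
  (0,5): δ = 83.48°  ·
  (0,6): δ = 122.05°  ·
  (1,2): δ = 131.93°  ·
  (1,3): δ = 32.51°  ✓
  (1,4): δ = 8.76°  ✓
  (1,5): δ = 31.77°  ✓
  (1,6): δ = 70.34°  ·
  (2,3): δ = 80.58°  ·
  (2,4): δ = 39.31°  ✓
  (2,5): δ = 16.30°  ✓
  (2,6): δ = 22.28°  ✓
  (3,4): δ = 138.73°  ·
  (3,5): δ = 115.72°  ·
  (3,6): δ = 77.14°  ·
  (4,5): δ = 156.99°  ·
  (4,6): δ = 118.41°  ·
  (5,6): δ = 141.42°  ·
antipodal pairs: 7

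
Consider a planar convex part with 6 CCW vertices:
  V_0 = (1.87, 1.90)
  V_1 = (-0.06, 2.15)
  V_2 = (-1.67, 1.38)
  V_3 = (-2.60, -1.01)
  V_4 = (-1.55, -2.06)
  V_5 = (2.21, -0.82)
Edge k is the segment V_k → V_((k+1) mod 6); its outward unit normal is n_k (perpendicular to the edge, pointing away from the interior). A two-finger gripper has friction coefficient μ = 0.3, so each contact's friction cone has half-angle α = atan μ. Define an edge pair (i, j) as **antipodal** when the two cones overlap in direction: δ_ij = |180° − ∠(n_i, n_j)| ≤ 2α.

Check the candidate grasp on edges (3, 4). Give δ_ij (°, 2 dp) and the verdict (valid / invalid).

α = atan 0.3 = 16.70°;  2α = 33.40°
edge 3: e_3 = (+1.05, -1.05);  n_3 = (-0.7071, -0.7071)
edge 4: e_4 = (+3.76, +1.24);  n_4 = (+0.3132, -0.9497)
∠(n_3, n_4) = 63.25°
δ = |180° − 63.25°| = 116.75°
116.75° > 2α = 33.40°  →  invalid

δ = 116.75°, invalid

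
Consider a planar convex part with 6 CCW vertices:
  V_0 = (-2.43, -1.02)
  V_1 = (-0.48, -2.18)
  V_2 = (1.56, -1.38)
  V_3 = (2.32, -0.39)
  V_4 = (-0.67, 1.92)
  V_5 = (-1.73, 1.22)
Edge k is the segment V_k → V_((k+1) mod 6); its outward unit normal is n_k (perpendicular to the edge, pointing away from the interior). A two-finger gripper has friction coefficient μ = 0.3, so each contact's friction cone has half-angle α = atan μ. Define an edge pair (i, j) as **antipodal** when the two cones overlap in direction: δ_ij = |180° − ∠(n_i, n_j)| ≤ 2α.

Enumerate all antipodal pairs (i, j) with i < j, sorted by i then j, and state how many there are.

count = 4; pairs: (0,3), (1,4), (2,4), (2,5)

α = atan 0.3 = 16.70°;  2α = 33.40°
n_0 = (-0.5113, -0.8594)
n_1 = (+0.3651, -0.9310)
n_2 = (+0.7932, -0.6089)
n_3 = (+0.6114, +0.7913)
n_4 = (-0.5511, +0.8345)
n_5 = (-0.9545, +0.2983)
  (0,1): δ = 127.84°  ·
  (0,2): δ = 96.77°  ·
  (0,3): δ = 6.94°  ✓
  (0,4): δ = 64.19°  ·
  (0,5): δ = 103.39°  ·
  (1,2): δ = 148.93°  ·
  (1,3): δ = 59.10°  ·
  (1,4): δ = 12.03°  ✓
  (1,5): δ = 51.23°  ·
  (2,3): δ = 90.18°  ·
  (2,4): δ = 19.05°  ✓
  (2,5): δ = 20.16°  ✓
  (3,4): δ = 108.87°  ·
  (3,5): δ = 69.67°  ·
  (4,5): δ = 140.79°  ·
antipodal pairs: 4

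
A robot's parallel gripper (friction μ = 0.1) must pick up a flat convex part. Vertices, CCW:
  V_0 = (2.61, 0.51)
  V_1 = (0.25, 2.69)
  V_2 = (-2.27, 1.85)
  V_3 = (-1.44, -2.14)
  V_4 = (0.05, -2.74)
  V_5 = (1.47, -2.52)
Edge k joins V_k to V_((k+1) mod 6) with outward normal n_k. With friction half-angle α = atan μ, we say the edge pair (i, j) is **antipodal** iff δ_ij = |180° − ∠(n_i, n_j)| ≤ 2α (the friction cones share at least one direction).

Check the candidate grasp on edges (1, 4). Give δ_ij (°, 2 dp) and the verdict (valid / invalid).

δ = 9.63°, valid

α = atan 0.1 = 5.71°;  2α = 11.42°
edge 1: e_1 = (-2.52, -0.84);  n_1 = (-0.3162, +0.9487)
edge 4: e_4 = (+1.42, +0.22);  n_4 = (+0.1531, -0.9882)
∠(n_1, n_4) = 170.37°
δ = |180° − 170.37°| = 9.63°
9.63° ≤ 2α = 11.42°  →  valid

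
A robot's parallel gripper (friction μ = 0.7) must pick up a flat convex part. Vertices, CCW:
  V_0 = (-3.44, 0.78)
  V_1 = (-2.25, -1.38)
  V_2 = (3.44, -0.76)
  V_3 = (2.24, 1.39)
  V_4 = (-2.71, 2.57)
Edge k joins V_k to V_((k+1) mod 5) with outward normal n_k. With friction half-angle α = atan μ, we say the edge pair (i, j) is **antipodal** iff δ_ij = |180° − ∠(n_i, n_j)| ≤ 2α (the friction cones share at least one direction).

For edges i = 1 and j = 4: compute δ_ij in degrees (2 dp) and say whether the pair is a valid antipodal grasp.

δ = 61.59°, valid

α = atan 0.7 = 34.99°;  2α = 69.98°
edge 1: e_1 = (+5.69, +0.62);  n_1 = (+0.1083, -0.9941)
edge 4: e_4 = (-0.73, -1.79);  n_4 = (-0.9260, +0.3776)
∠(n_1, n_4) = 118.41°
δ = |180° − 118.41°| = 61.59°
61.59° ≤ 2α = 69.98°  →  valid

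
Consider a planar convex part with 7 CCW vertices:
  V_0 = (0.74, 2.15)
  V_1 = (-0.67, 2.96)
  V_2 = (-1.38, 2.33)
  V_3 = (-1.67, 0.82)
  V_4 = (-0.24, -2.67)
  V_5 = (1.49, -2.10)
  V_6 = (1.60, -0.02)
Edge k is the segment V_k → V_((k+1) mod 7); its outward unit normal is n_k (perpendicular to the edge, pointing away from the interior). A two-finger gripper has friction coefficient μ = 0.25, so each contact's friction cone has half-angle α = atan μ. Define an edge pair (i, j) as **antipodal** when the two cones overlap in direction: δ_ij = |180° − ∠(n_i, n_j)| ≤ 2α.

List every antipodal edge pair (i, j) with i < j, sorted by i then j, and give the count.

count = 4; pairs: (1,4), (2,5), (3,5), (3,6)

α = atan 0.25 = 14.04°;  2α = 28.07°
n_0 = (+0.4981, +0.8671)
n_1 = (-0.6637, +0.7480)
n_2 = (-0.9821, +0.1886)
n_3 = (-0.9253, -0.3791)
n_4 = (+0.3129, -0.9498)
n_5 = (+0.9986, -0.0528)
n_6 = (+0.9297, +0.3684)
  (0,1): δ = 108.54°  ·
  (0,2): δ = 71.00°  ·
  (0,3): δ = 37.84°  ·
  (0,4): δ = 48.11°  ·
  (0,5): δ = 116.85°  ·
  (0,6): δ = 141.50°  ·
  (1,2): δ = 142.45°  ·
  (1,3): δ = 109.30°  ·
  (1,4): δ = 23.35°  ✓
  (1,5): δ = 45.39°  ·
  (1,6): δ = 70.04°  ·
  (2,3): δ = 146.85°  ·
  (2,4): δ = 60.89°  ·
  (2,5): δ = 7.84°  ✓
  (2,6): δ = 32.49°  ·
  (3,4): δ = 94.04°  ·
  (3,5): δ = 25.31°  ✓
  (3,6): δ = 0.66°  ✓
  (4,5): δ = 111.26°  ·
  (4,6): δ = 86.62°  ·
  (5,6): δ = 155.35°  ·
antipodal pairs: 4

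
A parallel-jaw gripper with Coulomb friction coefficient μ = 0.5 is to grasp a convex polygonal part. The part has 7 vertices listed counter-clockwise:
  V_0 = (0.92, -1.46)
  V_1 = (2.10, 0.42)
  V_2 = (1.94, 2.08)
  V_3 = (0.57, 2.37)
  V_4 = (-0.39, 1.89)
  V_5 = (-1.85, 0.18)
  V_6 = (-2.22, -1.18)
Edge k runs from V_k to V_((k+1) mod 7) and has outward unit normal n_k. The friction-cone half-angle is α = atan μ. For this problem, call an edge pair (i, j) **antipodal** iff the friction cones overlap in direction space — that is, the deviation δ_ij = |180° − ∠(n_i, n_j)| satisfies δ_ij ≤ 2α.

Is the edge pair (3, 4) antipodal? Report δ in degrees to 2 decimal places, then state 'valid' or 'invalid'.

δ = 157.06°, invalid

α = atan 0.5 = 26.57°;  2α = 53.13°
edge 3: e_3 = (-0.96, -0.48);  n_3 = (-0.4472, +0.8944)
edge 4: e_4 = (-1.46, -1.71);  n_4 = (-0.7605, +0.6493)
∠(n_3, n_4) = 22.94°
δ = |180° − 22.94°| = 157.06°
157.06° > 2α = 53.13°  →  invalid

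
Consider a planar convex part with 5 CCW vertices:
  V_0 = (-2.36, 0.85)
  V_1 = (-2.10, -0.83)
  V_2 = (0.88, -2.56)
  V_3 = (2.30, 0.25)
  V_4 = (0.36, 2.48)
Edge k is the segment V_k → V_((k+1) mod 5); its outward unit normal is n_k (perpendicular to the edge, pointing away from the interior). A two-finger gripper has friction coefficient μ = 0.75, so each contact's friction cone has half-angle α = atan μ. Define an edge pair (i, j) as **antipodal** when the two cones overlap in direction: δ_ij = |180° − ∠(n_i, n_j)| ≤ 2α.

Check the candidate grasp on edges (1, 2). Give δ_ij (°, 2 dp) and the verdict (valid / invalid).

α = atan 0.75 = 36.87°;  2α = 73.74°
edge 1: e_1 = (+2.98, -1.73);  n_1 = (-0.5021, -0.8648)
edge 2: e_2 = (+1.42, +2.81);  n_2 = (+0.8925, -0.4510)
∠(n_1, n_2) = 93.33°
δ = |180° − 93.33°| = 86.67°
86.67° > 2α = 73.74°  →  invalid

δ = 86.67°, invalid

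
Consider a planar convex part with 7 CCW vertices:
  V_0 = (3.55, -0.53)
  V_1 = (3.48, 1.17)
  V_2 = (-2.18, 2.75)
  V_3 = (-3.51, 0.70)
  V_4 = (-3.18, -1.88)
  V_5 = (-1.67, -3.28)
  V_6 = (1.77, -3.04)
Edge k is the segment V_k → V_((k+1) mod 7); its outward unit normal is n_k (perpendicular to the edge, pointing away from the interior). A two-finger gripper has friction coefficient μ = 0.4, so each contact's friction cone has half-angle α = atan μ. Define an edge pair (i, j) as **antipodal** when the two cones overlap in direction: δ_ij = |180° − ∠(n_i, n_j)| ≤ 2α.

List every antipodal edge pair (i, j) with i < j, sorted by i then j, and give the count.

α = atan 0.4 = 21.80°;  2α = 43.60°
n_0 = (+0.9992, +0.0411)
n_1 = (+0.2689, +0.9632)
n_2 = (-0.8389, +0.5443)
n_3 = (-0.9919, -0.1269)
n_4 = (-0.6799, -0.7333)
n_5 = (+0.0696, -0.9976)
n_6 = (+0.8157, -0.5785)
  (0,1): δ = 107.96°  ·
  (0,2): δ = 35.33°  ✓
  (0,3): δ = 4.93°  ✓
  (0,4): δ = 44.81°  ·
  (0,5): δ = 91.63°  ·
  (0,6): δ = 142.30°  ·
  (1,2): δ = 107.38°  ·
  (1,3): δ = 67.11°  ·
  (1,4): δ = 27.24°  ✓
  (1,5): δ = 19.59°  ✓
  (1,6): δ = 70.25°  ·
  (2,3): δ = 139.74°  ·
  (2,4): δ = 99.86°  ·
  (2,5): δ = 53.03°  ·
  (2,6): δ = 2.37°  ✓
  (3,4): δ = 140.12°  ·
  (3,5): δ = 93.30°  ·
  (3,6): δ = 42.63°  ✓
  (4,5): δ = 133.17°  ·
  (4,6): δ = 82.51°  ·
  (5,6): δ = 129.33°  ·
antipodal pairs: 6

count = 6; pairs: (0,2), (0,3), (1,4), (1,5), (2,6), (3,6)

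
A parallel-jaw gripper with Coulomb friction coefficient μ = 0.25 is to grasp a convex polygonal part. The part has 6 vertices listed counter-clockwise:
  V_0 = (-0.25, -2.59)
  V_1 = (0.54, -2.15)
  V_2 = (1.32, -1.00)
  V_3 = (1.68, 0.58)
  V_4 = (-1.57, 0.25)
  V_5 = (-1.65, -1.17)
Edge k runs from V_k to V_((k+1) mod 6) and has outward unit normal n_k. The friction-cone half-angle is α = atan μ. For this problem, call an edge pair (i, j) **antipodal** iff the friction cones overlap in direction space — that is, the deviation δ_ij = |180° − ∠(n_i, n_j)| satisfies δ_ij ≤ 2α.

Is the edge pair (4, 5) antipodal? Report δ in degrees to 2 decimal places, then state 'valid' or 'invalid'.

α = atan 0.25 = 14.04°;  2α = 28.07°
edge 4: e_4 = (-0.08, -1.42);  n_4 = (-0.9984, +0.0562)
edge 5: e_5 = (+1.40, -1.42);  n_5 = (-0.7121, -0.7021)
∠(n_4, n_5) = 47.82°
δ = |180° − 47.82°| = 132.18°
132.18° > 2α = 28.07°  →  invalid

δ = 132.18°, invalid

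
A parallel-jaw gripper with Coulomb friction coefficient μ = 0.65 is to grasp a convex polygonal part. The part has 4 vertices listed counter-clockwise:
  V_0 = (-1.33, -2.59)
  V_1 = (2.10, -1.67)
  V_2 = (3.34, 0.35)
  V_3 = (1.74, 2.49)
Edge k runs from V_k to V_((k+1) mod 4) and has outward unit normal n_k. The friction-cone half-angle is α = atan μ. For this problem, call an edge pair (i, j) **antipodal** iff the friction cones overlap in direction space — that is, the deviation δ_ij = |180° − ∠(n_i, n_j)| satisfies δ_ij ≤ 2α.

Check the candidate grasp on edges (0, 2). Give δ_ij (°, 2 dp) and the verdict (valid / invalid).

δ = 68.23°, invalid

α = atan 0.65 = 33.02°;  2α = 66.05°
edge 0: e_0 = (+3.43, +0.92);  n_0 = (+0.2591, -0.9659)
edge 2: e_2 = (-1.60, +2.14);  n_2 = (+0.8009, +0.5988)
∠(n_0, n_2) = 111.77°
δ = |180° − 111.77°| = 68.23°
68.23° > 2α = 66.05°  →  invalid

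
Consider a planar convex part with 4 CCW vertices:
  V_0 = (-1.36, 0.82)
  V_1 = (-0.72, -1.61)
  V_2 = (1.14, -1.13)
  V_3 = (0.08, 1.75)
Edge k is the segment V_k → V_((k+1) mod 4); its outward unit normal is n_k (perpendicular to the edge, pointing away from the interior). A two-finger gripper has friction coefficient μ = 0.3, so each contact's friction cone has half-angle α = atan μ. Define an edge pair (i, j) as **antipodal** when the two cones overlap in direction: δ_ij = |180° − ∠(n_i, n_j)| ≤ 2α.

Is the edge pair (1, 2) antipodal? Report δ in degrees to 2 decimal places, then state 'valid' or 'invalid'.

α = atan 0.3 = 16.70°;  2α = 33.40°
edge 1: e_1 = (+1.86, +0.48);  n_1 = (+0.2499, -0.9683)
edge 2: e_2 = (-1.06, +2.88);  n_2 = (+0.9385, +0.3454)
∠(n_1, n_2) = 95.74°
δ = |180° − 95.74°| = 84.26°
84.26° > 2α = 33.40°  →  invalid

δ = 84.26°, invalid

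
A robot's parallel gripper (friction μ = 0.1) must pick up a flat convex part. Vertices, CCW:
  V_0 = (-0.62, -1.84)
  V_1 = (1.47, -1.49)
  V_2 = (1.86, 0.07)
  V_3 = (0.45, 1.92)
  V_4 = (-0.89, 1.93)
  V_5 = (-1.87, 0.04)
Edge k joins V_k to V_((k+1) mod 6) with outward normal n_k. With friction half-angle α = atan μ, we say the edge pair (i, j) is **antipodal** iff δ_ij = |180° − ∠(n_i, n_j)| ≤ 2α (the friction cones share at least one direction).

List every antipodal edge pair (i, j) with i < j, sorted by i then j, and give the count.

count = 2; pairs: (0,3), (2,5)

α = atan 0.1 = 5.71°;  2α = 11.42°
n_0 = (+0.1652, -0.9863)
n_1 = (+0.9701, -0.2425)
n_2 = (+0.7953, +0.6062)
n_3 = (+0.0075, +1.0000)
n_4 = (-0.8878, +0.4603)
n_5 = (-0.8327, -0.5537)
  (0,1): δ = 113.54°  ·
  (0,2): δ = 62.19°  ·
  (0,3): δ = 9.93°  ✓
  (0,4): δ = 53.09°  ·
  (0,5): δ = 114.11°  ·
  (1,2): δ = 128.65°  ·
  (1,3): δ = 76.39°  ·
  (1,4): δ = 13.37°  ·
  (1,5): δ = 47.66°  ·
  (2,3): δ = 127.74°  ·
  (2,4): δ = 64.72°  ·
  (2,5): δ = 3.69°  ✓
  (3,4): δ = 116.98°  ·
  (3,5): δ = 55.95°  ·
  (4,5): δ = 118.97°  ·
antipodal pairs: 2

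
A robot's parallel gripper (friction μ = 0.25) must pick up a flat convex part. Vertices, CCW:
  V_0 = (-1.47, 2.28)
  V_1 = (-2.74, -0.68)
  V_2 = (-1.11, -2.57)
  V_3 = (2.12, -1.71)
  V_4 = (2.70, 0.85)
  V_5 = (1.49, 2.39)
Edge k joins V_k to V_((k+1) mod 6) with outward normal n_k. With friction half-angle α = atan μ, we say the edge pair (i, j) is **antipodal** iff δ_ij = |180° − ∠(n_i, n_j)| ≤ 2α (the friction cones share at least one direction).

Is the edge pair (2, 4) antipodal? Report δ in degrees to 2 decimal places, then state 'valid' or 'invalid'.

δ = 66.75°, invalid

α = atan 0.25 = 14.04°;  2α = 28.07°
edge 2: e_2 = (+3.23, +0.86);  n_2 = (+0.2573, -0.9663)
edge 4: e_4 = (-1.21, +1.54);  n_4 = (+0.7863, +0.6178)
∠(n_2, n_4) = 113.25°
δ = |180° − 113.25°| = 66.75°
66.75° > 2α = 28.07°  →  invalid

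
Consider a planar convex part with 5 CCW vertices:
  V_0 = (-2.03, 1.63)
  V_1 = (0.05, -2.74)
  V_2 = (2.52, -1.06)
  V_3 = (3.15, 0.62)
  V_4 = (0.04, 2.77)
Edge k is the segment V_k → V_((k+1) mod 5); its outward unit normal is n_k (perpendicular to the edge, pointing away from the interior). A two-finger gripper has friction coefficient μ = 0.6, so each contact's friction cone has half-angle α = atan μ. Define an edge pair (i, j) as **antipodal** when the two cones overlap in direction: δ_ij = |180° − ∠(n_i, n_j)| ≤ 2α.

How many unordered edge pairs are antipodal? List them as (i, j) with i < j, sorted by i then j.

count = 4; pairs: (0,2), (0,3), (1,4), (2,4)

α = atan 0.6 = 30.96°;  2α = 61.93°
n_0 = (-0.9029, -0.4298)
n_1 = (+0.5624, -0.8269)
n_2 = (+0.9363, -0.3511)
n_3 = (+0.5687, +0.8226)
n_4 = (-0.4824, +0.8759)
  (0,1): δ = 81.23°  ·
  (0,2): δ = 46.01°  ✓
  (0,3): δ = 29.89°  ✓
  (0,4): δ = 93.39°  ·
  (1,2): δ = 144.78°  ·
  (1,3): δ = 68.88°  ·
  (1,4): δ = 5.38°  ✓
  (2,3): δ = 104.10°  ·
  (2,4): δ = 40.60°  ✓
  (3,4): δ = 116.50°  ·
antipodal pairs: 4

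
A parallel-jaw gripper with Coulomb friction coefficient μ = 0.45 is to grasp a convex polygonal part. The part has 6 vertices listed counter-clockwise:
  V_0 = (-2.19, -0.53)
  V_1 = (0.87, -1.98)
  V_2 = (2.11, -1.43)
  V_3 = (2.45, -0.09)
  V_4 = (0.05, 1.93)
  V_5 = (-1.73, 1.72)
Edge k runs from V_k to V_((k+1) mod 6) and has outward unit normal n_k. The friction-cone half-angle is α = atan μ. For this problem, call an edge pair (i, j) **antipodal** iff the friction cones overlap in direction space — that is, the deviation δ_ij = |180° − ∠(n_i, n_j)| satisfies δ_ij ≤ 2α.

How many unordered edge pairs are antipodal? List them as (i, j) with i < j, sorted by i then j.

count = 4; pairs: (0,3), (0,4), (1,4), (2,5)

α = atan 0.45 = 24.23°;  2α = 48.46°
n_0 = (-0.4282, -0.9037)
n_1 = (+0.4055, -0.9141)
n_2 = (+0.9693, -0.2459)
n_3 = (+0.6439, +0.7651)
n_4 = (-0.1172, +0.9931)
n_5 = (-0.9797, +0.2003)
  (0,1): δ = 130.73°  ·
  (0,2): δ = 78.88°  ·
  (0,3): δ = 14.73°  ✓
  (0,4): δ = 32.08°  ✓
  (0,5): δ = 103.80°  ·
  (1,2): δ = 128.16°  ·
  (1,3): δ = 64.01°  ·
  (1,4): δ = 17.19°  ✓
  (1,5): δ = 54.53°  ·
  (2,3): δ = 115.85°  ·
  (2,4): δ = 69.03°  ·
  (2,5): δ = 2.68°  ✓
  (3,4): δ = 133.19°  ·
  (3,5): δ = 61.47°  ·
  (4,5): δ = 108.28°  ·
antipodal pairs: 4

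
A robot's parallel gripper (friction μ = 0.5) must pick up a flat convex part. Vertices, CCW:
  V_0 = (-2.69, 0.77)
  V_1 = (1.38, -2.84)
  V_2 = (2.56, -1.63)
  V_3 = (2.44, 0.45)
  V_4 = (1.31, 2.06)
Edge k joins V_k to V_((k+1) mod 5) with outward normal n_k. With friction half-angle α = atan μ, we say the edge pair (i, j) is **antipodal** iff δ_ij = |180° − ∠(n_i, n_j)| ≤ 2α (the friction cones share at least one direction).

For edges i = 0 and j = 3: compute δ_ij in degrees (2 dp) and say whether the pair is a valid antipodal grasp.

δ = 13.36°, valid

α = atan 0.5 = 26.57°;  2α = 53.13°
edge 0: e_0 = (+4.07, -3.61);  n_0 = (-0.6636, -0.7481)
edge 3: e_3 = (-1.13, +1.61);  n_3 = (+0.8185, +0.5745)
∠(n_0, n_3) = 166.64°
δ = |180° − 166.64°| = 13.36°
13.36° ≤ 2α = 53.13°  →  valid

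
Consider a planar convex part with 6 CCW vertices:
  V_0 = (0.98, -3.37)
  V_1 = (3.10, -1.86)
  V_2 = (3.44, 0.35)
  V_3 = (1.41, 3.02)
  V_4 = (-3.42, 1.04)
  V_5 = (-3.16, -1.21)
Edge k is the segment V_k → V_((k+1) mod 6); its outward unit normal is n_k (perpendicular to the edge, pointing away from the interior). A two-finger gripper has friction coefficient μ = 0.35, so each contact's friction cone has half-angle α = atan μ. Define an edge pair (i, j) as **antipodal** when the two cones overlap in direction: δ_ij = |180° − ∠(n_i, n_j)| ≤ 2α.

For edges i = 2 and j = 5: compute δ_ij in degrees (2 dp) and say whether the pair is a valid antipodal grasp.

α = atan 0.35 = 19.29°;  2α = 38.58°
edge 2: e_2 = (-2.03, +2.67);  n_2 = (+0.7960, +0.6052)
edge 5: e_5 = (+4.14, -2.16);  n_5 = (-0.4626, -0.8866)
∠(n_2, n_5) = 154.80°
δ = |180° − 154.80°| = 25.20°
25.20° ≤ 2α = 38.58°  →  valid

δ = 25.20°, valid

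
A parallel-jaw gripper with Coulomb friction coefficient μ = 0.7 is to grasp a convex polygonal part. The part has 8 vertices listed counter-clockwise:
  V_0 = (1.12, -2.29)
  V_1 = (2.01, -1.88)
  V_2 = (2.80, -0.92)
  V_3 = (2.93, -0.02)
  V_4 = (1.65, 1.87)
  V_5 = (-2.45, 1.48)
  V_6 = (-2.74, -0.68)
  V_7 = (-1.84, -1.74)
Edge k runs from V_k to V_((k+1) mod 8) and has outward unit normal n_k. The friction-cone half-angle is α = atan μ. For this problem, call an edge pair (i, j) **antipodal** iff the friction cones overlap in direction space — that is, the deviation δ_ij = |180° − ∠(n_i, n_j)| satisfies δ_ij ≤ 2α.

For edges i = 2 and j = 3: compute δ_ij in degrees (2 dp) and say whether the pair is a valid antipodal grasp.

α = atan 0.7 = 34.99°;  2α = 69.98°
edge 2: e_2 = (+0.13, +0.90);  n_2 = (+0.9897, -0.1430)
edge 3: e_3 = (-1.28, +1.89);  n_3 = (+0.8280, +0.5608)
∠(n_2, n_3) = 42.33°
δ = |180° − 42.33°| = 137.67°
137.67° > 2α = 69.98°  →  invalid

δ = 137.67°, invalid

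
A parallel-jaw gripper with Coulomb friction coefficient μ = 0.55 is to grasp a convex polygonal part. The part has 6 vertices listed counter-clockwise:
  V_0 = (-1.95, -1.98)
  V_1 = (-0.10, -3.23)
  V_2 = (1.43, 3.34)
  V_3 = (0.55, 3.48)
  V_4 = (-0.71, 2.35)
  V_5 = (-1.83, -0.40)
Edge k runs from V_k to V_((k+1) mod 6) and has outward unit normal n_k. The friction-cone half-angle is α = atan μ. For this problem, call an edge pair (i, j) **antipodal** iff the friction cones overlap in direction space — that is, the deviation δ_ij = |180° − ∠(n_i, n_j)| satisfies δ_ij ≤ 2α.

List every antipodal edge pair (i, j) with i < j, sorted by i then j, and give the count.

α = atan 0.55 = 28.81°;  2α = 57.62°
n_0 = (-0.5599, -0.8286)
n_1 = (+0.9739, -0.2268)
n_2 = (+0.1571, +0.9876)
n_3 = (-0.6677, +0.7445)
n_4 = (-0.9261, +0.3772)
n_5 = (-0.9971, +0.0757)
  (0,1): δ = 69.06°  ·
  (0,2): δ = 25.01°  ✓
  (0,3): δ = 75.93°  ·
  (0,4): δ = 101.89°  ·
  (0,5): δ = 119.70°  ·
  (1,2): δ = 85.93°  ·
  (1,3): δ = 35.00°  ✓
  (1,4): δ = 9.05°  ✓
  (1,5): δ = 8.77°  ✓
  (2,3): δ = 129.07°  ·
  (2,4): δ = 103.12°  ·
  (2,5): δ = 85.30°  ·
  (3,4): δ = 154.05°  ·
  (3,5): δ = 136.23°  ·
  (4,5): δ = 162.18°  ·
antipodal pairs: 4

count = 4; pairs: (0,2), (1,3), (1,4), (1,5)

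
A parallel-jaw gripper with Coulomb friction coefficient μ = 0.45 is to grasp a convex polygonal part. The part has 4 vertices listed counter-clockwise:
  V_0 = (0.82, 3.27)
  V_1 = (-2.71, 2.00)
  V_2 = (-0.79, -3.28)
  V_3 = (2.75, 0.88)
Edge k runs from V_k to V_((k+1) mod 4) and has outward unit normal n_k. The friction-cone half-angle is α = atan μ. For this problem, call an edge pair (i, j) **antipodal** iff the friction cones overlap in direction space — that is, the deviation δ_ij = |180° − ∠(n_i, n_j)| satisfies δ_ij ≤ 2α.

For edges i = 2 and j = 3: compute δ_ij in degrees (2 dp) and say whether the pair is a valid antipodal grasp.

α = atan 0.45 = 24.23°;  2α = 48.46°
edge 2: e_2 = (+3.54, +4.16);  n_2 = (+0.7616, -0.6481)
edge 3: e_3 = (-1.93, +2.39);  n_3 = (+0.7780, +0.6283)
∠(n_2, n_3) = 79.32°
δ = |180° − 79.32°| = 100.68°
100.68° > 2α = 48.46°  →  invalid

δ = 100.68°, invalid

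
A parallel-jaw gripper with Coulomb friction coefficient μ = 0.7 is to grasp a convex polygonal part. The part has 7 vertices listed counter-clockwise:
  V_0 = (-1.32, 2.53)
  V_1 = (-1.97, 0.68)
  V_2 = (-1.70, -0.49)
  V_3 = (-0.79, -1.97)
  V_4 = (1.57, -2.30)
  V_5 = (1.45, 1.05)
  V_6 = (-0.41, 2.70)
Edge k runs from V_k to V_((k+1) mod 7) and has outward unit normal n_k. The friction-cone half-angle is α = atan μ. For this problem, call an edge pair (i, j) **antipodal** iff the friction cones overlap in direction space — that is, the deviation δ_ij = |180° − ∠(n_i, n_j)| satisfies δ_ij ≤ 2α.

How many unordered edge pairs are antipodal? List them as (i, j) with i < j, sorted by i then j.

α = atan 0.7 = 34.99°;  2α = 69.98°
n_0 = (-0.9435, +0.3315)
n_1 = (-0.9744, -0.2249)
n_2 = (-0.8519, -0.5238)
n_3 = (-0.1385, -0.9904)
n_4 = (+0.9994, +0.0358)
n_5 = (+0.6636, +0.7481)
n_6 = (-0.1836, +0.9830)
  (0,1): δ = 147.65°  ·
  (0,2): δ = 129.06°  ·
  (0,3): δ = 78.60°  ·
  (0,4): δ = 21.41°  ✓
  (0,5): δ = 67.78°  ✓
  (0,6): δ = 119.94°  ·
  (1,2): δ = 161.41°  ·
  (1,3): δ = 110.95°  ·
  (1,4): δ = 10.94°  ✓
  (1,5): δ = 35.43°  ✓
  (1,6): δ = 87.59°  ·
  (2,3): δ = 129.55°  ·
  (2,4): δ = 29.53°  ✓
  (2,5): δ = 16.84°  ✓
  (2,6): δ = 69.00°  ✓
  (3,4): δ = 79.99°  ·
  (3,5): δ = 33.62°  ✓
  (3,6): δ = 18.54°  ✓
  (4,5): δ = 133.63°  ·
  (4,6): δ = 81.47°  ·
  (5,6): δ = 127.84°  ·
antipodal pairs: 9

count = 9; pairs: (0,4), (0,5), (1,4), (1,5), (2,4), (2,5), (2,6), (3,5), (3,6)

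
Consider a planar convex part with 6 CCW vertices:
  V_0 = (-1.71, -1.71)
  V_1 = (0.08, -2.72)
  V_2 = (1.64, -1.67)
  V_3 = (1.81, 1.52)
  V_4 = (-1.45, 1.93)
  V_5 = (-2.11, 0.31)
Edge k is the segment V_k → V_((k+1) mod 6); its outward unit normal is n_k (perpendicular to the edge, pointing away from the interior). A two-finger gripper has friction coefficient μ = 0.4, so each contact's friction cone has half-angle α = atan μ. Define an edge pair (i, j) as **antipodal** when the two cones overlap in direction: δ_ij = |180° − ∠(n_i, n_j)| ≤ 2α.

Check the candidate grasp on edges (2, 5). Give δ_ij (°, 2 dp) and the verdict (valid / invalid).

α = atan 0.4 = 21.80°;  2α = 43.60°
edge 2: e_2 = (+0.17, +3.19);  n_2 = (+0.9986, -0.0532)
edge 5: e_5 = (+0.40, -2.02);  n_5 = (-0.9810, -0.1942)
∠(n_2, n_5) = 165.75°
δ = |180° − 165.75°| = 14.25°
14.25° ≤ 2α = 43.60°  →  valid

δ = 14.25°, valid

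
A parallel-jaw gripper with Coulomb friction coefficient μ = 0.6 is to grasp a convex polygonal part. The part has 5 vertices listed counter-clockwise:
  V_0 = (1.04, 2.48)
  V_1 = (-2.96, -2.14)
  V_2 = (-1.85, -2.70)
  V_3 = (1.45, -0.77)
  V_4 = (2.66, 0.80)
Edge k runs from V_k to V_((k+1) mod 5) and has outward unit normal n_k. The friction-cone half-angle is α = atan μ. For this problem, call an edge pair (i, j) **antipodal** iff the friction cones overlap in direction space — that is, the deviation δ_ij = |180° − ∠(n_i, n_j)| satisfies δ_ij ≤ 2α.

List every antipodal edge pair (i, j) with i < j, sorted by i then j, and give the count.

count = 3; pairs: (0,2), (0,3), (1,4)

α = atan 0.6 = 30.96°;  2α = 61.93°
n_0 = (-0.7560, +0.6546)
n_1 = (-0.4504, -0.8928)
n_2 = (+0.5048, -0.8632)
n_3 = (+0.7921, -0.6104)
n_4 = (+0.7198, +0.6941)
  (0,1): δ = 75.89°  ·
  (0,2): δ = 18.79°  ✓
  (0,3): δ = 3.26°  ✓
  (0,4): δ = 84.84°  ·
  (1,2): δ = 122.91°  ·
  (1,3): δ = 100.85°  ·
  (1,4): δ = 19.27°  ✓
  (2,3): δ = 157.94°  ·
  (2,4): δ = 76.36°  ·
  (3,4): δ = 98.42°  ·
antipodal pairs: 3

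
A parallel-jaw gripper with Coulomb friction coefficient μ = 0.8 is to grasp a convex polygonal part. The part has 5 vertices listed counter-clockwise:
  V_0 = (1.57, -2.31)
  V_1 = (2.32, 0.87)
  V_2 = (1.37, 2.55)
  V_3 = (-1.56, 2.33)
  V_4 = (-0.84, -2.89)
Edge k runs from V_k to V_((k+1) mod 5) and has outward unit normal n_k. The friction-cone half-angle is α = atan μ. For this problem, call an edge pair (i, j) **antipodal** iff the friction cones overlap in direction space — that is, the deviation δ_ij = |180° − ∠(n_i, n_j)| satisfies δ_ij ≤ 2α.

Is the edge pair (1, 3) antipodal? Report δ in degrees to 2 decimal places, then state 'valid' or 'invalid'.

α = atan 0.8 = 38.66°;  2α = 77.32°
edge 1: e_1 = (-0.95, +1.68);  n_1 = (+0.8705, +0.4922)
edge 3: e_3 = (+0.72, -5.22);  n_3 = (-0.9906, -0.1366)
∠(n_1, n_3) = 158.37°
δ = |180° − 158.37°| = 21.63°
21.63° ≤ 2α = 77.32°  →  valid

δ = 21.63°, valid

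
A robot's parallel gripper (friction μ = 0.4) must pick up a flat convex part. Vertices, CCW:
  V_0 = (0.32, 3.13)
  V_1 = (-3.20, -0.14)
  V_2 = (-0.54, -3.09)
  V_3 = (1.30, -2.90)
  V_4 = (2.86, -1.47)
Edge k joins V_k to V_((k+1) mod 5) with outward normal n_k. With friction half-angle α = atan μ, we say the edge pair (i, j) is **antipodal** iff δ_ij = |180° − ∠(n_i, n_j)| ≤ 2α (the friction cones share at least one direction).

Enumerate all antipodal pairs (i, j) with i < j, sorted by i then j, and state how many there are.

α = atan 0.4 = 21.80°;  2α = 43.60°
n_0 = (-0.6806, +0.7326)
n_1 = (-0.7427, -0.6697)
n_2 = (+0.1027, -0.9947)
n_3 = (+0.6757, -0.7372)
n_4 = (+0.8754, +0.4834)
  (0,1): δ = 90.85°  ·
  (0,2): δ = 37.00°  ✓
  (0,3): δ = 0.38°  ✓
  (0,4): δ = 76.01°  ·
  (1,2): δ = 126.15°  ·
  (1,3): δ = 89.53°  ·
  (1,4): δ = 13.13°  ✓
  (2,3): δ = 143.39°  ·
  (2,4): δ = 66.99°  ·
  (3,4): δ = 103.60°  ·
antipodal pairs: 3

count = 3; pairs: (0,2), (0,3), (1,4)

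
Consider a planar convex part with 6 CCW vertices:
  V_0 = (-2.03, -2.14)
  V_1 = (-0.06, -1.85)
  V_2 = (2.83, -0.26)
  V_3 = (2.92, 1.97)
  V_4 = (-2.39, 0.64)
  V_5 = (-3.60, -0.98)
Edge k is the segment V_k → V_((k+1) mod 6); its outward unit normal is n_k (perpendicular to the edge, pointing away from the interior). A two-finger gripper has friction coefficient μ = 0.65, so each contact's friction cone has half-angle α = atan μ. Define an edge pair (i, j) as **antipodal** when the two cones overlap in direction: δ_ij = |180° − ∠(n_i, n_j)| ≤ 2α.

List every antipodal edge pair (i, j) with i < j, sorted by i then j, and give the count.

count = 7; pairs: (0,3), (0,4), (1,3), (1,4), (2,4), (2,5), (3,5)

α = atan 0.65 = 33.02°;  2α = 66.05°
n_0 = (+0.1456, -0.9893)
n_1 = (+0.4820, -0.8762)
n_2 = (+0.9992, -0.0403)
n_3 = (-0.2430, +0.9700)
n_4 = (-0.8012, +0.5984)
n_5 = (-0.5942, -0.8043)
  (0,1): δ = 159.56°  ·
  (0,2): δ = 100.69°  ·
  (0,3): δ = 5.69°  ✓
  (0,4): δ = 44.87°  ✓
  (0,5): δ = 135.17°  ·
  (1,2): δ = 121.13°  ·
  (1,3): δ = 14.76°  ✓
  (1,4): δ = 24.43°  ✓
  (1,5): δ = 114.72°  ·
  (2,3): δ = 73.63°  ·
  (2,4): δ = 34.45°  ✓
  (2,5): δ = 55.85°  ✓
  (3,4): δ = 140.82°  ·
  (3,5): δ = 50.52°  ✓
  (4,5): δ = 89.70°  ·
antipodal pairs: 7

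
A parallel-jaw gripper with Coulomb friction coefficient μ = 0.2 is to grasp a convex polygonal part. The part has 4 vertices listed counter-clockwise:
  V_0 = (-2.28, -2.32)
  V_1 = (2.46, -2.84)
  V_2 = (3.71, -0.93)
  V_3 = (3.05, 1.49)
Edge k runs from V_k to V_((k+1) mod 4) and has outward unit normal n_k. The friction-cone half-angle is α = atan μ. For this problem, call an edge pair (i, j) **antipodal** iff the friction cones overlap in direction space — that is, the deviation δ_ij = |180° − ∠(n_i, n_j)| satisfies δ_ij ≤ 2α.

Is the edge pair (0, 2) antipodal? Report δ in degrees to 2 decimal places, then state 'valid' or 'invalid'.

α = atan 0.2 = 11.31°;  2α = 22.62°
edge 0: e_0 = (+4.74, -0.52);  n_0 = (-0.1091, -0.9940)
edge 2: e_2 = (-0.66, +2.42);  n_2 = (+0.9648, +0.2631)
∠(n_0, n_2) = 111.52°
δ = |180° − 111.52°| = 68.48°
68.48° > 2α = 22.62°  →  invalid

δ = 68.48°, invalid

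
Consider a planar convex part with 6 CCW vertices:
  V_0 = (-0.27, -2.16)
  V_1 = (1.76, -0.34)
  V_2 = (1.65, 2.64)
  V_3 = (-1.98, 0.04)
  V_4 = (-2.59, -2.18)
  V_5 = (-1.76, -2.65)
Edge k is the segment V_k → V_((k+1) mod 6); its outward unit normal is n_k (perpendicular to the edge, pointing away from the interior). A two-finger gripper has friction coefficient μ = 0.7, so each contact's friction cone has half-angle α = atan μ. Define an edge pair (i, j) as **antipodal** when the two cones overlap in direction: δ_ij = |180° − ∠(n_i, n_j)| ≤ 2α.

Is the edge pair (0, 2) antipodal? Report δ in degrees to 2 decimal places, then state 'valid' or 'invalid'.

α = atan 0.7 = 34.99°;  2α = 69.98°
edge 0: e_0 = (+2.03, +1.82);  n_0 = (+0.6675, -0.7446)
edge 2: e_2 = (-3.63, -2.60);  n_2 = (-0.5823, +0.8130)
∠(n_0, n_2) = 173.73°
δ = |180° − 173.73°| = 6.27°
6.27° ≤ 2α = 69.98°  →  valid

δ = 6.27°, valid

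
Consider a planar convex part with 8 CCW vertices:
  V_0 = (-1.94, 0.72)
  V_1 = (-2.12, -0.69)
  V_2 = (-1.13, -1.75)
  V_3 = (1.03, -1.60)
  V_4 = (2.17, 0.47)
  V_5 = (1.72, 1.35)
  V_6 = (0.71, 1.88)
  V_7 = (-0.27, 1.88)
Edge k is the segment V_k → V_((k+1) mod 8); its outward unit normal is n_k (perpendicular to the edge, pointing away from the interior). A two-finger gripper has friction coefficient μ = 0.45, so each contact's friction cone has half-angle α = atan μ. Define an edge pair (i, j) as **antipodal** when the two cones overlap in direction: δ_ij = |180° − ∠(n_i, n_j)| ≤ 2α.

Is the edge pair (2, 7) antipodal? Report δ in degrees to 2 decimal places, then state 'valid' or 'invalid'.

δ = 30.81°, valid

α = atan 0.45 = 24.23°;  2α = 48.46°
edge 2: e_2 = (+2.16, +0.15);  n_2 = (+0.0693, -0.9976)
edge 7: e_7 = (-1.67, -1.16);  n_7 = (-0.5705, +0.8213)
∠(n_2, n_7) = 149.19°
δ = |180° − 149.19°| = 30.81°
30.81° ≤ 2α = 48.46°  →  valid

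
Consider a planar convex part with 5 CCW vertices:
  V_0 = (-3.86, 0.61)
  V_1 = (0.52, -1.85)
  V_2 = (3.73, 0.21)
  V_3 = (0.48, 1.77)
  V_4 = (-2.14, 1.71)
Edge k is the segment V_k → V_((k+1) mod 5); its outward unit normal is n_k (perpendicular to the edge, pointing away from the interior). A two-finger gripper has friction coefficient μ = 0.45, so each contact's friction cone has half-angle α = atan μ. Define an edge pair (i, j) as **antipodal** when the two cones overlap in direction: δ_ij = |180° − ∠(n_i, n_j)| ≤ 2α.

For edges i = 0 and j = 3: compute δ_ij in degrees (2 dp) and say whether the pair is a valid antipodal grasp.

δ = 30.63°, valid

α = atan 0.45 = 24.23°;  2α = 48.46°
edge 0: e_0 = (+4.38, -2.46);  n_0 = (-0.4897, -0.8719)
edge 3: e_3 = (-2.62, -0.06);  n_3 = (-0.0229, +0.9997)
∠(n_0, n_3) = 149.37°
δ = |180° − 149.37°| = 30.63°
30.63° ≤ 2α = 48.46°  →  valid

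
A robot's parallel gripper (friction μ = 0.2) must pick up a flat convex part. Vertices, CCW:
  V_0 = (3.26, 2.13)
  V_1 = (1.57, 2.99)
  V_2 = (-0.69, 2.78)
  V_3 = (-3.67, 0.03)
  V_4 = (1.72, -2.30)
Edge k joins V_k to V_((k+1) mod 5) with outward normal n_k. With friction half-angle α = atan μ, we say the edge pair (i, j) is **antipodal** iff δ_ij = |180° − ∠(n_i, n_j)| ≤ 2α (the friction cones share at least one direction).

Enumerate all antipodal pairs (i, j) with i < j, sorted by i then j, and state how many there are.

count = 1; pairs: (0,3)

α = atan 0.2 = 11.31°;  2α = 22.62°
n_0 = (+0.4535, +0.8912)
n_1 = (-0.0925, +0.9957)
n_2 = (-0.6782, +0.7349)
n_3 = (-0.3968, -0.9179)
n_4 = (+0.9446, -0.3284)
  (0,1): δ = 147.72°  ·
  (0,2): δ = 110.33°  ·
  (0,3): δ = 3.59°  ✓
  (0,4): δ = 97.80°  ·
  (1,2): δ = 142.61°  ·
  (1,3): δ = 28.69°  ·
  (1,4): δ = 65.52°  ·
  (2,3): δ = 66.08°  ·
  (2,4): δ = 28.13°  ·
  (3,4): δ = 85.79°  ·
antipodal pairs: 1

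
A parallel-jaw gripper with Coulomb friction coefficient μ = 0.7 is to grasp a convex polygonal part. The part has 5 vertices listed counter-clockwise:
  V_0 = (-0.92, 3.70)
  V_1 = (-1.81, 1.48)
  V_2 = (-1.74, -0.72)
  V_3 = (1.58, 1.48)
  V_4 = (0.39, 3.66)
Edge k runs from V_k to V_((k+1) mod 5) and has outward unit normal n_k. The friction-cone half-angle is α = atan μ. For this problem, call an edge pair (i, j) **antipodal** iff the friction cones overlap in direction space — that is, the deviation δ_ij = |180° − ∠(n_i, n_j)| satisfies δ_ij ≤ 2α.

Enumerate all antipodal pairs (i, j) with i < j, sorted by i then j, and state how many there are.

α = atan 0.7 = 34.99°;  2α = 69.98°
n_0 = (-0.9282, +0.3721)
n_1 = (-0.9995, -0.0318)
n_2 = (+0.5524, -0.8336)
n_3 = (+0.8777, +0.4791)
n_4 = (+0.0305, +0.9995)
  (0,1): δ = 156.33°  ·
  (0,2): δ = 34.62°  ✓
  (0,3): δ = 50.47°  ✓
  (0,4): δ = 110.10°  ·
  (1,2): δ = 58.29°  ✓
  (1,3): δ = 26.81°  ✓
  (1,4): δ = 86.43°  ·
  (2,3): δ = 94.90°  ·
  (2,4): δ = 35.28°  ✓
  (3,4): δ = 120.38°  ·
antipodal pairs: 5

count = 5; pairs: (0,2), (0,3), (1,2), (1,3), (2,4)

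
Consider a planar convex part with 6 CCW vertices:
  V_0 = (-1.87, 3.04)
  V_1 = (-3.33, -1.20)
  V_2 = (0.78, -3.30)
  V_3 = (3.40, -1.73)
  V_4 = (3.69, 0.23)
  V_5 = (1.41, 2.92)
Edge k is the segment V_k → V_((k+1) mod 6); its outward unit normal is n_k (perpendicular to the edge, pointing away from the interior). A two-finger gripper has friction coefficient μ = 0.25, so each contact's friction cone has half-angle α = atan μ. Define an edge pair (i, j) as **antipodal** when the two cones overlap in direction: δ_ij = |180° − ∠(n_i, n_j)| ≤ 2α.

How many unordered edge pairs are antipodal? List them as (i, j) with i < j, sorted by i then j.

α = atan 0.25 = 14.04°;  2α = 28.07°
n_0 = (-0.9455, +0.3256)
n_1 = (-0.4550, -0.8905)
n_2 = (+0.5140, -0.8578)
n_3 = (+0.9892, -0.1464)
n_4 = (+0.7628, +0.6466)
n_5 = (+0.0366, +0.9993)
  (0,1): δ = 98.06°  ·
  (0,2): δ = 40.07°  ·
  (0,3): δ = 10.58°  ✓
  (0,4): δ = 59.28°  ·
  (0,5): δ = 106.91°  ·
  (1,2): δ = 122.00°  ·
  (1,3): δ = 71.35°  ·
  (1,4): δ = 22.65°  ✓
  (1,5): δ = 24.97°  ✓
  (2,3): δ = 129.35°  ·
  (2,4): δ = 80.65°  ·
  (2,5): δ = 33.03°  ·
  (3,4): δ = 131.30°  ·
  (3,5): δ = 83.68°  ·
  (4,5): δ = 132.38°  ·
antipodal pairs: 3

count = 3; pairs: (0,3), (1,4), (1,5)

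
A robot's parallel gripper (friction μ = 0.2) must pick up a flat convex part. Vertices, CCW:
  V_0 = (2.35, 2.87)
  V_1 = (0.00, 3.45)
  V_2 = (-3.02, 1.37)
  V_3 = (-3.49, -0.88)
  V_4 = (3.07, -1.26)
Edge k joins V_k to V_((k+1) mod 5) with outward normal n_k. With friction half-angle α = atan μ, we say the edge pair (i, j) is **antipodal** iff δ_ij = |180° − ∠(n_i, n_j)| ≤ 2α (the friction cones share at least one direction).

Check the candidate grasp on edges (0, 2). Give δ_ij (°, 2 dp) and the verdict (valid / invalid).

α = atan 0.2 = 11.31°;  2α = 22.62°
edge 0: e_0 = (-2.35, +0.58);  n_0 = (+0.2396, +0.9709)
edge 2: e_2 = (-0.47, -2.25);  n_2 = (-0.9789, +0.2045)
∠(n_0, n_2) = 92.07°
δ = |180° − 92.07°| = 87.93°
87.93° > 2α = 22.62°  →  invalid

δ = 87.93°, invalid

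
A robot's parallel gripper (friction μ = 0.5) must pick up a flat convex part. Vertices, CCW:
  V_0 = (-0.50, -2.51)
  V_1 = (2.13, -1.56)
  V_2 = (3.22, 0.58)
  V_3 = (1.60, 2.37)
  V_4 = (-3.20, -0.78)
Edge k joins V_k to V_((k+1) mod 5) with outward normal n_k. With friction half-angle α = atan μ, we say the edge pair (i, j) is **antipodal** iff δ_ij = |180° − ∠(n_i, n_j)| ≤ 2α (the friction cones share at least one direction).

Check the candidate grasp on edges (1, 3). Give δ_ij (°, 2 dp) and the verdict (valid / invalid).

δ = 29.73°, valid

α = atan 0.5 = 26.57°;  2α = 53.13°
edge 1: e_1 = (+1.09, +2.14);  n_1 = (+0.8911, -0.4539)
edge 3: e_3 = (-4.80, -3.15);  n_3 = (-0.5487, +0.8360)
∠(n_1, n_3) = 150.27°
δ = |180° − 150.27°| = 29.73°
29.73° ≤ 2α = 53.13°  →  valid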